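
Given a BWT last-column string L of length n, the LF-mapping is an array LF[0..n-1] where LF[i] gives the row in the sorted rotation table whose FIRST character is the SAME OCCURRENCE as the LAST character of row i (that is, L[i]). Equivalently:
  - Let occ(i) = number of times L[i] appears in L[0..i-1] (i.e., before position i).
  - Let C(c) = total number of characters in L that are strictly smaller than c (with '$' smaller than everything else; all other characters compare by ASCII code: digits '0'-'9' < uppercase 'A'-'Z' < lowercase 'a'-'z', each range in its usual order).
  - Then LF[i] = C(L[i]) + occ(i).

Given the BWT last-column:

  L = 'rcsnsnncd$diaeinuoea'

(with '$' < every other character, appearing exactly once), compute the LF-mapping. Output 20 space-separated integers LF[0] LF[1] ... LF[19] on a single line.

Answer: 16 3 17 11 18 12 13 4 5 0 6 9 1 7 10 14 19 15 8 2

Derivation:
Char counts: '$':1, 'a':2, 'c':2, 'd':2, 'e':2, 'i':2, 'n':4, 'o':1, 'r':1, 's':2, 'u':1
C (first-col start): C('$')=0, C('a')=1, C('c')=3, C('d')=5, C('e')=7, C('i')=9, C('n')=11, C('o')=15, C('r')=16, C('s')=17, C('u')=19
L[0]='r': occ=0, LF[0]=C('r')+0=16+0=16
L[1]='c': occ=0, LF[1]=C('c')+0=3+0=3
L[2]='s': occ=0, LF[2]=C('s')+0=17+0=17
L[3]='n': occ=0, LF[3]=C('n')+0=11+0=11
L[4]='s': occ=1, LF[4]=C('s')+1=17+1=18
L[5]='n': occ=1, LF[5]=C('n')+1=11+1=12
L[6]='n': occ=2, LF[6]=C('n')+2=11+2=13
L[7]='c': occ=1, LF[7]=C('c')+1=3+1=4
L[8]='d': occ=0, LF[8]=C('d')+0=5+0=5
L[9]='$': occ=0, LF[9]=C('$')+0=0+0=0
L[10]='d': occ=1, LF[10]=C('d')+1=5+1=6
L[11]='i': occ=0, LF[11]=C('i')+0=9+0=9
L[12]='a': occ=0, LF[12]=C('a')+0=1+0=1
L[13]='e': occ=0, LF[13]=C('e')+0=7+0=7
L[14]='i': occ=1, LF[14]=C('i')+1=9+1=10
L[15]='n': occ=3, LF[15]=C('n')+3=11+3=14
L[16]='u': occ=0, LF[16]=C('u')+0=19+0=19
L[17]='o': occ=0, LF[17]=C('o')+0=15+0=15
L[18]='e': occ=1, LF[18]=C('e')+1=7+1=8
L[19]='a': occ=1, LF[19]=C('a')+1=1+1=2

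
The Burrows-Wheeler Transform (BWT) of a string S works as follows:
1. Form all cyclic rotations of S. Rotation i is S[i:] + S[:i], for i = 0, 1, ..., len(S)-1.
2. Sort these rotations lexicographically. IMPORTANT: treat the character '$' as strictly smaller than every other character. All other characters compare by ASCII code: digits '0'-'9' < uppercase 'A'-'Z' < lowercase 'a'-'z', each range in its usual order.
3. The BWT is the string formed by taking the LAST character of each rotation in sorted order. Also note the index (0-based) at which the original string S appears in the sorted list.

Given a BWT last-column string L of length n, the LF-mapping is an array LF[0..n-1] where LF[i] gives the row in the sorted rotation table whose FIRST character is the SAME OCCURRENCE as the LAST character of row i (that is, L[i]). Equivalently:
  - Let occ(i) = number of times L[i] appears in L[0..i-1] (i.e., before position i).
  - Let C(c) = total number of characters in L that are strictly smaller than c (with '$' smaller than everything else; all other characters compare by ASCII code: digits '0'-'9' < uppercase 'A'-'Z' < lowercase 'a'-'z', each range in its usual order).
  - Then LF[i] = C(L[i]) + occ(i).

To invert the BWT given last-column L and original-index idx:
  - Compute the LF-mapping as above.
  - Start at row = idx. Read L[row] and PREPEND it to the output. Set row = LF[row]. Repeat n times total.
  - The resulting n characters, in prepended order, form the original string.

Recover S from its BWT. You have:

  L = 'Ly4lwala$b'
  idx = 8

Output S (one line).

LF mapping: 2 9 1 6 8 3 7 4 0 5
Walk LF starting at row 8, prepending L[row]:
  step 1: row=8, L[8]='$', prepend. Next row=LF[8]=0
  step 2: row=0, L[0]='L', prepend. Next row=LF[0]=2
  step 3: row=2, L[2]='4', prepend. Next row=LF[2]=1
  step 4: row=1, L[1]='y', prepend. Next row=LF[1]=9
  step 5: row=9, L[9]='b', prepend. Next row=LF[9]=5
  step 6: row=5, L[5]='a', prepend. Next row=LF[5]=3
  step 7: row=3, L[3]='l', prepend. Next row=LF[3]=6
  step 8: row=6, L[6]='l', prepend. Next row=LF[6]=7
  step 9: row=7, L[7]='a', prepend. Next row=LF[7]=4
  step 10: row=4, L[4]='w', prepend. Next row=LF[4]=8
Reversed output: wallaby4L$

Answer: wallaby4L$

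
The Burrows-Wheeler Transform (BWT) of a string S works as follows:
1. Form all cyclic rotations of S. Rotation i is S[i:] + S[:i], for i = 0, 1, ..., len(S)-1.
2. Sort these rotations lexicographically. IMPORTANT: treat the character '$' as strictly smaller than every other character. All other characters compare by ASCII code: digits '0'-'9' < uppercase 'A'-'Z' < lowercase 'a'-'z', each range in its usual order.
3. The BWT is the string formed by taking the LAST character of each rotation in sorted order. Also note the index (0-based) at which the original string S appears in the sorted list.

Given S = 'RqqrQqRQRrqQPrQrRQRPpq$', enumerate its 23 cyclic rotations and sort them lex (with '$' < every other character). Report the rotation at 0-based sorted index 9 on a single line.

Answer: RQRPpq$RqqrQqRQRrqQPrQr

Derivation:
All 23 rotations (rotation i = S[i:]+S[:i]):
  rot[0] = RqqrQqRQRrqQPrQrRQRPpq$
  rot[1] = qqrQqRQRrqQPrQrRQRPpq$R
  rot[2] = qrQqRQRrqQPrQrRQRPpq$Rq
  rot[3] = rQqRQRrqQPrQrRQRPpq$Rqq
  rot[4] = QqRQRrqQPrQrRQRPpq$Rqqr
  rot[5] = qRQRrqQPrQrRQRPpq$RqqrQ
  rot[6] = RQRrqQPrQrRQRPpq$RqqrQq
  rot[7] = QRrqQPrQrRQRPpq$RqqrQqR
  rot[8] = RrqQPrQrRQRPpq$RqqrQqRQ
  rot[9] = rqQPrQrRQRPpq$RqqrQqRQR
  rot[10] = qQPrQrRQRPpq$RqqrQqRQRr
  rot[11] = QPrQrRQRPpq$RqqrQqRQRrq
  rot[12] = PrQrRQRPpq$RqqrQqRQRrqQ
  rot[13] = rQrRQRPpq$RqqrQqRQRrqQP
  rot[14] = QrRQRPpq$RqqrQqRQRrqQPr
  rot[15] = rRQRPpq$RqqrQqRQRrqQPrQ
  rot[16] = RQRPpq$RqqrQqRQRrqQPrQr
  rot[17] = QRPpq$RqqrQqRQRrqQPrQrR
  rot[18] = RPpq$RqqrQqRQRrqQPrQrRQ
  rot[19] = Ppq$RqqrQqRQRrqQPrQrRQR
  rot[20] = pq$RqqrQqRQRrqQPrQrRQRP
  rot[21] = q$RqqrQqRQRrqQPrQrRQRPp
  rot[22] = $RqqrQqRQRrqQPrQrRQRPpq
Sorted (with $ < everything):
  sorted[0] = $RqqrQqRQRrqQPrQrRQRPpq
  sorted[1] = Ppq$RqqrQqRQRrqQPrQrRQR
  sorted[2] = PrQrRQRPpq$RqqrQqRQRrqQ
  sorted[3] = QPrQrRQRPpq$RqqrQqRQRrq
  sorted[4] = QRPpq$RqqrQqRQRrqQPrQrR
  sorted[5] = QRrqQPrQrRQRPpq$RqqrQqR
  sorted[6] = QqRQRrqQPrQrRQRPpq$Rqqr
  sorted[7] = QrRQRPpq$RqqrQqRQRrqQPr
  sorted[8] = RPpq$RqqrQqRQRrqQPrQrRQ
  sorted[9] = RQRPpq$RqqrQqRQRrqQPrQr
  sorted[10] = RQRrqQPrQrRQRPpq$RqqrQq
  sorted[11] = RqqrQqRQRrqQPrQrRQRPpq$
  sorted[12] = RrqQPrQrRQRPpq$RqqrQqRQ
  sorted[13] = pq$RqqrQqRQRrqQPrQrRQRP
  sorted[14] = q$RqqrQqRQRrqQPrQrRQRPp
  sorted[15] = qQPrQrRQRPpq$RqqrQqRQRr
  sorted[16] = qRQRrqQPrQrRQRPpq$RqqrQ
  sorted[17] = qqrQqRQRrqQPrQrRQRPpq$R
  sorted[18] = qrQqRQRrqQPrQrRQRPpq$Rq
  sorted[19] = rQqRQRrqQPrQrRQRPpq$Rqq
  sorted[20] = rQrRQRPpq$RqqrQqRQRrqQP
  sorted[21] = rRQRPpq$RqqrQqRQRrqQPrQ
  sorted[22] = rqQPrQrRQRPpq$RqqrQqRQR
sorted[9] = RQRPpq$RqqrQqRQRrqQPrQr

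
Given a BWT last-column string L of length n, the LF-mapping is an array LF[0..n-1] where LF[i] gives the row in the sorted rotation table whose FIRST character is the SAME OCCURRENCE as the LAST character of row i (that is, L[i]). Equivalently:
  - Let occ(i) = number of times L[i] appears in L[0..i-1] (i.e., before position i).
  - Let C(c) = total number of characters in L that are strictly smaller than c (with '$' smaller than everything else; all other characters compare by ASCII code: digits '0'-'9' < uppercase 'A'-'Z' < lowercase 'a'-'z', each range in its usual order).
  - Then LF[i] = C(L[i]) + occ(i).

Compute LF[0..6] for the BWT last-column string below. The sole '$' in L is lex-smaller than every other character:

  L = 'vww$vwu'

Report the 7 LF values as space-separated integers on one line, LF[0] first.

Answer: 2 4 5 0 3 6 1

Derivation:
Char counts: '$':1, 'u':1, 'v':2, 'w':3
C (first-col start): C('$')=0, C('u')=1, C('v')=2, C('w')=4
L[0]='v': occ=0, LF[0]=C('v')+0=2+0=2
L[1]='w': occ=0, LF[1]=C('w')+0=4+0=4
L[2]='w': occ=1, LF[2]=C('w')+1=4+1=5
L[3]='$': occ=0, LF[3]=C('$')+0=0+0=0
L[4]='v': occ=1, LF[4]=C('v')+1=2+1=3
L[5]='w': occ=2, LF[5]=C('w')+2=4+2=6
L[6]='u': occ=0, LF[6]=C('u')+0=1+0=1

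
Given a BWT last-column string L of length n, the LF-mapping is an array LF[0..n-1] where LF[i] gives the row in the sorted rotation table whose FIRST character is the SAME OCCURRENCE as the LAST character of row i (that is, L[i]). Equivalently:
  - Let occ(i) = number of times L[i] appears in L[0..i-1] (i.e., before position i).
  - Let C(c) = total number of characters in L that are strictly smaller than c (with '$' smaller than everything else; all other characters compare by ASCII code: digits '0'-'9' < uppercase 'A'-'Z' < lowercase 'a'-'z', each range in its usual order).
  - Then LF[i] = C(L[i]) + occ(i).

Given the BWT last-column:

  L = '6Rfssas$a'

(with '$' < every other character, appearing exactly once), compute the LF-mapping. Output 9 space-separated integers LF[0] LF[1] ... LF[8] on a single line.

Char counts: '$':1, '6':1, 'R':1, 'a':2, 'f':1, 's':3
C (first-col start): C('$')=0, C('6')=1, C('R')=2, C('a')=3, C('f')=5, C('s')=6
L[0]='6': occ=0, LF[0]=C('6')+0=1+0=1
L[1]='R': occ=0, LF[1]=C('R')+0=2+0=2
L[2]='f': occ=0, LF[2]=C('f')+0=5+0=5
L[3]='s': occ=0, LF[3]=C('s')+0=6+0=6
L[4]='s': occ=1, LF[4]=C('s')+1=6+1=7
L[5]='a': occ=0, LF[5]=C('a')+0=3+0=3
L[6]='s': occ=2, LF[6]=C('s')+2=6+2=8
L[7]='$': occ=0, LF[7]=C('$')+0=0+0=0
L[8]='a': occ=1, LF[8]=C('a')+1=3+1=4

Answer: 1 2 5 6 7 3 8 0 4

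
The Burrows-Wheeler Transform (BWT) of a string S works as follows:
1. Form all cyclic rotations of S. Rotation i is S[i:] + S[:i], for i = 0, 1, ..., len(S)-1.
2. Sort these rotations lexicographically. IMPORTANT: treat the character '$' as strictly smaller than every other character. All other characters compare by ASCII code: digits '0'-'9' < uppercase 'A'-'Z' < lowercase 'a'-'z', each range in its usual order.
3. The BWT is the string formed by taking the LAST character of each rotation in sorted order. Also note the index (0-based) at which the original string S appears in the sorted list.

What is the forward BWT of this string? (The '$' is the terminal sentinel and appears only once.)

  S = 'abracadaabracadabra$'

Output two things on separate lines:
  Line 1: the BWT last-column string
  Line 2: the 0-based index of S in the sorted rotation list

All 20 rotations (rotation i = S[i:]+S[:i]):
  rot[0] = abracadaabracadabra$
  rot[1] = bracadaabracadabra$a
  rot[2] = racadaabracadabra$ab
  rot[3] = acadaabracadabra$abr
  rot[4] = cadaabracadabra$abra
  rot[5] = adaabracadabra$abrac
  rot[6] = daabracadabra$abraca
  rot[7] = aabracadabra$abracad
  rot[8] = abracadabra$abracada
  rot[9] = bracadabra$abracadaa
  rot[10] = racadabra$abracadaab
  rot[11] = acadabra$abracadaabr
  rot[12] = cadabra$abracadaabra
  rot[13] = adabra$abracadaabrac
  rot[14] = dabra$abracadaabraca
  rot[15] = abra$abracadaabracad
  rot[16] = bra$abracadaabracada
  rot[17] = ra$abracadaabracadab
  rot[18] = a$abracadaabracadabr
  rot[19] = $abracadaabracadabra
Sorted (with $ < everything):
  sorted[0] = $abracadaabracadabra  (last char: 'a')
  sorted[1] = a$abracadaabracadabr  (last char: 'r')
  sorted[2] = aabracadabra$abracad  (last char: 'd')
  sorted[3] = abra$abracadaabracad  (last char: 'd')
  sorted[4] = abracadaabracadabra$  (last char: '$')
  sorted[5] = abracadabra$abracada  (last char: 'a')
  sorted[6] = acadaabracadabra$abr  (last char: 'r')
  sorted[7] = acadabra$abracadaabr  (last char: 'r')
  sorted[8] = adaabracadabra$abrac  (last char: 'c')
  sorted[9] = adabra$abracadaabrac  (last char: 'c')
  sorted[10] = bra$abracadaabracada  (last char: 'a')
  sorted[11] = bracadaabracadabra$a  (last char: 'a')
  sorted[12] = bracadabra$abracadaa  (last char: 'a')
  sorted[13] = cadaabracadabra$abra  (last char: 'a')
  sorted[14] = cadabra$abracadaabra  (last char: 'a')
  sorted[15] = daabracadabra$abraca  (last char: 'a')
  sorted[16] = dabra$abracadaabraca  (last char: 'a')
  sorted[17] = ra$abracadaabracadab  (last char: 'b')
  sorted[18] = racadaabracadabra$ab  (last char: 'b')
  sorted[19] = racadabra$abracadaab  (last char: 'b')
Last column: ardd$arrccaaaaaaabbb
Original string S is at sorted index 4

Answer: ardd$arrccaaaaaaabbb
4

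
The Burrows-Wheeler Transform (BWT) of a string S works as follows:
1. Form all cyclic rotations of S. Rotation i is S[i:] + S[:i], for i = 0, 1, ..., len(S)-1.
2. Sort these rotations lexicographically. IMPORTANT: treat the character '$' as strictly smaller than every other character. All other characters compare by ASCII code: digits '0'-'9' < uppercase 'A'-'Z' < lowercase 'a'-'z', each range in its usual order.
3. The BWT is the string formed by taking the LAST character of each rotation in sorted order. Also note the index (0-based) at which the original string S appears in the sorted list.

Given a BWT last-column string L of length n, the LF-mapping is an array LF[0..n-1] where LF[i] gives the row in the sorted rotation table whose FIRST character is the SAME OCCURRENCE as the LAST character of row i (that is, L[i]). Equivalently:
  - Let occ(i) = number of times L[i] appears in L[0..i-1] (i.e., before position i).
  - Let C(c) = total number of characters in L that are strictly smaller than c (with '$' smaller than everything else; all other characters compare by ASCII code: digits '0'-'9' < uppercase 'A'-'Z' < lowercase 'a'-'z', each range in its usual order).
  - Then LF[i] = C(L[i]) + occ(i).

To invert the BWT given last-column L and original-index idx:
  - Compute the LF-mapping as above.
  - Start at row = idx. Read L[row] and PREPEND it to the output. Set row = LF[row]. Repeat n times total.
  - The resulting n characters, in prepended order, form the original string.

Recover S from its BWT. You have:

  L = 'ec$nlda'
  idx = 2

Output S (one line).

Answer: candle$

Derivation:
LF mapping: 4 2 0 6 5 3 1
Walk LF starting at row 2, prepending L[row]:
  step 1: row=2, L[2]='$', prepend. Next row=LF[2]=0
  step 2: row=0, L[0]='e', prepend. Next row=LF[0]=4
  step 3: row=4, L[4]='l', prepend. Next row=LF[4]=5
  step 4: row=5, L[5]='d', prepend. Next row=LF[5]=3
  step 5: row=3, L[3]='n', prepend. Next row=LF[3]=6
  step 6: row=6, L[6]='a', prepend. Next row=LF[6]=1
  step 7: row=1, L[1]='c', prepend. Next row=LF[1]=2
Reversed output: candle$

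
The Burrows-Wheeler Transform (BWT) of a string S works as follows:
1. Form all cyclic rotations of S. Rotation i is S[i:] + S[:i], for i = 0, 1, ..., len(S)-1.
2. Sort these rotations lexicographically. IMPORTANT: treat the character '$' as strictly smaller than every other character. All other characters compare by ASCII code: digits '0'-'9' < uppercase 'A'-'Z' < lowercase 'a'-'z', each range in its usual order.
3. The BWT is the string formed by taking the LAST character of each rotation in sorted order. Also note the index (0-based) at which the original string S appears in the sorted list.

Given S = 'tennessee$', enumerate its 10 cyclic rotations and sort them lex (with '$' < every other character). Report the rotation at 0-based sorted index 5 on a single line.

Answer: nessee$ten

Derivation:
All 10 rotations (rotation i = S[i:]+S[:i]):
  rot[0] = tennessee$
  rot[1] = ennessee$t
  rot[2] = nnessee$te
  rot[3] = nessee$ten
  rot[4] = essee$tenn
  rot[5] = ssee$tenne
  rot[6] = see$tennes
  rot[7] = ee$tenness
  rot[8] = e$tennesse
  rot[9] = $tennessee
Sorted (with $ < everything):
  sorted[0] = $tennessee
  sorted[1] = e$tennesse
  sorted[2] = ee$tenness
  sorted[3] = ennessee$t
  sorted[4] = essee$tenn
  sorted[5] = nessee$ten
  sorted[6] = nnessee$te
  sorted[7] = see$tennes
  sorted[8] = ssee$tenne
  sorted[9] = tennessee$
sorted[5] = nessee$ten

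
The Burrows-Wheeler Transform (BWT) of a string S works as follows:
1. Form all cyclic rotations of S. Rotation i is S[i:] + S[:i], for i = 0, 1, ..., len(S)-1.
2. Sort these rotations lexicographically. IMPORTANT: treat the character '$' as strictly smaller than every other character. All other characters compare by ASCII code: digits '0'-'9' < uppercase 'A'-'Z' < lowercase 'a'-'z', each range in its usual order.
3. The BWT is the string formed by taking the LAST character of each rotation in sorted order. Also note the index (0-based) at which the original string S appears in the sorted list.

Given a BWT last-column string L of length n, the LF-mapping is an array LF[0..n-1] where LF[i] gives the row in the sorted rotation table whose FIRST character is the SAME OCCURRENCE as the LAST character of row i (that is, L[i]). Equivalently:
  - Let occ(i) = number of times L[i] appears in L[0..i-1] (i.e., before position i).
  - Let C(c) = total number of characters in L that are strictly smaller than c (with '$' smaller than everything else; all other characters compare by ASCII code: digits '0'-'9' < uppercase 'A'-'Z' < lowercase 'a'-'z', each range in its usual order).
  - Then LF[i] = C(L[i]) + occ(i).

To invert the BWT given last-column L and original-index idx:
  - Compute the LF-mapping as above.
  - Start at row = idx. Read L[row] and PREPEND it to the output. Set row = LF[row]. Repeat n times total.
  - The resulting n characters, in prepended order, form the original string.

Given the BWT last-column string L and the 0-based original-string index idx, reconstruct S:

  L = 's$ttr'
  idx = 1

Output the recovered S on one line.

Answer: rtts$

Derivation:
LF mapping: 2 0 3 4 1
Walk LF starting at row 1, prepending L[row]:
  step 1: row=1, L[1]='$', prepend. Next row=LF[1]=0
  step 2: row=0, L[0]='s', prepend. Next row=LF[0]=2
  step 3: row=2, L[2]='t', prepend. Next row=LF[2]=3
  step 4: row=3, L[3]='t', prepend. Next row=LF[3]=4
  step 5: row=4, L[4]='r', prepend. Next row=LF[4]=1
Reversed output: rtts$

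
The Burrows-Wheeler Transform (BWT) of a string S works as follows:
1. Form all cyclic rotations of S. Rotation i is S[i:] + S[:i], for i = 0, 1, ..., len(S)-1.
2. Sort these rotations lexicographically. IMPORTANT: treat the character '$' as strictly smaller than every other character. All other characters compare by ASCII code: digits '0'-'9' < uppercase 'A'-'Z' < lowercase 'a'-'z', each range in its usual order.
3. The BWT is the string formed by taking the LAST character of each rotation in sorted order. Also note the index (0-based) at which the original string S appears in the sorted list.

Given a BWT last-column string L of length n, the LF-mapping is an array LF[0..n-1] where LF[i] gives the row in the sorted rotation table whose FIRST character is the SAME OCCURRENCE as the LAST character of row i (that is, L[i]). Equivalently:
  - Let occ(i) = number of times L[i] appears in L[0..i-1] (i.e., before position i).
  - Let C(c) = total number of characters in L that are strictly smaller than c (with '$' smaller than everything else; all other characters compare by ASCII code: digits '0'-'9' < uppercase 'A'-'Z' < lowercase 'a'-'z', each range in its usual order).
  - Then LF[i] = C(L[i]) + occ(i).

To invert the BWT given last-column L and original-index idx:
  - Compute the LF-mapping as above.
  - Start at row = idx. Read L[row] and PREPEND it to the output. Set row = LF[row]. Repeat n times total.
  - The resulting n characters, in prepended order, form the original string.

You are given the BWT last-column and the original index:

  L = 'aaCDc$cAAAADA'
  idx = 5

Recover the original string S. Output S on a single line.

Answer: AcCADcAaADAa$

Derivation:
LF mapping: 9 10 6 7 11 0 12 1 2 3 4 8 5
Walk LF starting at row 5, prepending L[row]:
  step 1: row=5, L[5]='$', prepend. Next row=LF[5]=0
  step 2: row=0, L[0]='a', prepend. Next row=LF[0]=9
  step 3: row=9, L[9]='A', prepend. Next row=LF[9]=3
  step 4: row=3, L[3]='D', prepend. Next row=LF[3]=7
  step 5: row=7, L[7]='A', prepend. Next row=LF[7]=1
  step 6: row=1, L[1]='a', prepend. Next row=LF[1]=10
  step 7: row=10, L[10]='A', prepend. Next row=LF[10]=4
  step 8: row=4, L[4]='c', prepend. Next row=LF[4]=11
  step 9: row=11, L[11]='D', prepend. Next row=LF[11]=8
  step 10: row=8, L[8]='A', prepend. Next row=LF[8]=2
  step 11: row=2, L[2]='C', prepend. Next row=LF[2]=6
  step 12: row=6, L[6]='c', prepend. Next row=LF[6]=12
  step 13: row=12, L[12]='A', prepend. Next row=LF[12]=5
Reversed output: AcCADcAaADAa$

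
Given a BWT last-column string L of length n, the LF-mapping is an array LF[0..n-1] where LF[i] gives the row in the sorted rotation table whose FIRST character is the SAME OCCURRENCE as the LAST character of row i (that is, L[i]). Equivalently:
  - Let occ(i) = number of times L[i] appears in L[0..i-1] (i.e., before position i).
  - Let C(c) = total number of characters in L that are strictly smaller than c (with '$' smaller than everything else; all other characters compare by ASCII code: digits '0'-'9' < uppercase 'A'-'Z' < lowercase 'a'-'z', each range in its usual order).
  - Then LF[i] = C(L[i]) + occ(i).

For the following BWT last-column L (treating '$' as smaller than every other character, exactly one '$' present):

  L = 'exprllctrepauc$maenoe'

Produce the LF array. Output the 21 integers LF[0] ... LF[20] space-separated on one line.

Answer: 5 20 14 16 9 10 3 18 17 6 15 1 19 4 0 11 2 7 12 13 8

Derivation:
Char counts: '$':1, 'a':2, 'c':2, 'e':4, 'l':2, 'm':1, 'n':1, 'o':1, 'p':2, 'r':2, 't':1, 'u':1, 'x':1
C (first-col start): C('$')=0, C('a')=1, C('c')=3, C('e')=5, C('l')=9, C('m')=11, C('n')=12, C('o')=13, C('p')=14, C('r')=16, C('t')=18, C('u')=19, C('x')=20
L[0]='e': occ=0, LF[0]=C('e')+0=5+0=5
L[1]='x': occ=0, LF[1]=C('x')+0=20+0=20
L[2]='p': occ=0, LF[2]=C('p')+0=14+0=14
L[3]='r': occ=0, LF[3]=C('r')+0=16+0=16
L[4]='l': occ=0, LF[4]=C('l')+0=9+0=9
L[5]='l': occ=1, LF[5]=C('l')+1=9+1=10
L[6]='c': occ=0, LF[6]=C('c')+0=3+0=3
L[7]='t': occ=0, LF[7]=C('t')+0=18+0=18
L[8]='r': occ=1, LF[8]=C('r')+1=16+1=17
L[9]='e': occ=1, LF[9]=C('e')+1=5+1=6
L[10]='p': occ=1, LF[10]=C('p')+1=14+1=15
L[11]='a': occ=0, LF[11]=C('a')+0=1+0=1
L[12]='u': occ=0, LF[12]=C('u')+0=19+0=19
L[13]='c': occ=1, LF[13]=C('c')+1=3+1=4
L[14]='$': occ=0, LF[14]=C('$')+0=0+0=0
L[15]='m': occ=0, LF[15]=C('m')+0=11+0=11
L[16]='a': occ=1, LF[16]=C('a')+1=1+1=2
L[17]='e': occ=2, LF[17]=C('e')+2=5+2=7
L[18]='n': occ=0, LF[18]=C('n')+0=12+0=12
L[19]='o': occ=0, LF[19]=C('o')+0=13+0=13
L[20]='e': occ=3, LF[20]=C('e')+3=5+3=8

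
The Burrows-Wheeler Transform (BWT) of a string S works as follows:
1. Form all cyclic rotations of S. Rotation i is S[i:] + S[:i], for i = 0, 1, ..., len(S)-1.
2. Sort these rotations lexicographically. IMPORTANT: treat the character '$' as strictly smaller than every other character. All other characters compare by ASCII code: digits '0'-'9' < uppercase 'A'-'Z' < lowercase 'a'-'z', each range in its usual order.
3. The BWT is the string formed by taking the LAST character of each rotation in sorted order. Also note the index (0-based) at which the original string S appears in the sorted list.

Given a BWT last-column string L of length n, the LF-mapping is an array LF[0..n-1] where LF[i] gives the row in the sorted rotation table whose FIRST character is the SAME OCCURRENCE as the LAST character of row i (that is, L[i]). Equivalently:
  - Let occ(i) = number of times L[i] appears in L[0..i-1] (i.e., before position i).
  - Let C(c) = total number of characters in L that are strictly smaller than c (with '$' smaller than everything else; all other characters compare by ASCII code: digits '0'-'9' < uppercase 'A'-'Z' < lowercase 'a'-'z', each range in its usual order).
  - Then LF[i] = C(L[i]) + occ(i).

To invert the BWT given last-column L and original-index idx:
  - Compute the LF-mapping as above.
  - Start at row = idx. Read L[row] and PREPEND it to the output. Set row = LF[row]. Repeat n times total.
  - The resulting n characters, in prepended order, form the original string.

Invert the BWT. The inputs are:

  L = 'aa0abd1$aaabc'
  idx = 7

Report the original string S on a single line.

LF mapping: 3 4 1 5 9 12 2 0 6 7 8 10 11
Walk LF starting at row 7, prepending L[row]:
  step 1: row=7, L[7]='$', prepend. Next row=LF[7]=0
  step 2: row=0, L[0]='a', prepend. Next row=LF[0]=3
  step 3: row=3, L[3]='a', prepend. Next row=LF[3]=5
  step 4: row=5, L[5]='d', prepend. Next row=LF[5]=12
  step 5: row=12, L[12]='c', prepend. Next row=LF[12]=11
  step 6: row=11, L[11]='b', prepend. Next row=LF[11]=10
  step 7: row=10, L[10]='a', prepend. Next row=LF[10]=8
  step 8: row=8, L[8]='a', prepend. Next row=LF[8]=6
  step 9: row=6, L[6]='1', prepend. Next row=LF[6]=2
  step 10: row=2, L[2]='0', prepend. Next row=LF[2]=1
  step 11: row=1, L[1]='a', prepend. Next row=LF[1]=4
  step 12: row=4, L[4]='b', prepend. Next row=LF[4]=9
  step 13: row=9, L[9]='a', prepend. Next row=LF[9]=7
Reversed output: aba01aabcdaa$

Answer: aba01aabcdaa$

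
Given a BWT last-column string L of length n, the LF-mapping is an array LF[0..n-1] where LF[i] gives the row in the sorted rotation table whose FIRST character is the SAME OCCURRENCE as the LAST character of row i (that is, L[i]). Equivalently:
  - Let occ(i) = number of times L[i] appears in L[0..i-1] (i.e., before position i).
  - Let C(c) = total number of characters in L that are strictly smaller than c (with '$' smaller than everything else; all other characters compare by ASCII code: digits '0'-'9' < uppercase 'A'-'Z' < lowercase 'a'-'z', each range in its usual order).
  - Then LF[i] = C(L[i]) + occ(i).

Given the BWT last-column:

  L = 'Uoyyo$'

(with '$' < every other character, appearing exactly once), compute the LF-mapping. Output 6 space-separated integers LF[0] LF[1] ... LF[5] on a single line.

Answer: 1 2 4 5 3 0

Derivation:
Char counts: '$':1, 'U':1, 'o':2, 'y':2
C (first-col start): C('$')=0, C('U')=1, C('o')=2, C('y')=4
L[0]='U': occ=0, LF[0]=C('U')+0=1+0=1
L[1]='o': occ=0, LF[1]=C('o')+0=2+0=2
L[2]='y': occ=0, LF[2]=C('y')+0=4+0=4
L[3]='y': occ=1, LF[3]=C('y')+1=4+1=5
L[4]='o': occ=1, LF[4]=C('o')+1=2+1=3
L[5]='$': occ=0, LF[5]=C('$')+0=0+0=0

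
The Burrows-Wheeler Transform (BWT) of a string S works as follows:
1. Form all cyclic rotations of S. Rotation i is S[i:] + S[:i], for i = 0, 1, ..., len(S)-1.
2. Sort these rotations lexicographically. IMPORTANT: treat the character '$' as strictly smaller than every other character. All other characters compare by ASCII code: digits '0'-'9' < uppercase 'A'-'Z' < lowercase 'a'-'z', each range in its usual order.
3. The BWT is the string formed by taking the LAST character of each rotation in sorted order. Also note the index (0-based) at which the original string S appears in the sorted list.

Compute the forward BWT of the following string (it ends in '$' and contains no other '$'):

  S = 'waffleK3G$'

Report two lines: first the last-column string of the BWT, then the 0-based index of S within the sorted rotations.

All 10 rotations (rotation i = S[i:]+S[:i]):
  rot[0] = waffleK3G$
  rot[1] = affleK3G$w
  rot[2] = ffleK3G$wa
  rot[3] = fleK3G$waf
  rot[4] = leK3G$waff
  rot[5] = eK3G$waffl
  rot[6] = K3G$waffle
  rot[7] = 3G$waffleK
  rot[8] = G$waffleK3
  rot[9] = $waffleK3G
Sorted (with $ < everything):
  sorted[0] = $waffleK3G  (last char: 'G')
  sorted[1] = 3G$waffleK  (last char: 'K')
  sorted[2] = G$waffleK3  (last char: '3')
  sorted[3] = K3G$waffle  (last char: 'e')
  sorted[4] = affleK3G$w  (last char: 'w')
  sorted[5] = eK3G$waffl  (last char: 'l')
  sorted[6] = ffleK3G$wa  (last char: 'a')
  sorted[7] = fleK3G$waf  (last char: 'f')
  sorted[8] = leK3G$waff  (last char: 'f')
  sorted[9] = waffleK3G$  (last char: '$')
Last column: GK3ewlaff$
Original string S is at sorted index 9

Answer: GK3ewlaff$
9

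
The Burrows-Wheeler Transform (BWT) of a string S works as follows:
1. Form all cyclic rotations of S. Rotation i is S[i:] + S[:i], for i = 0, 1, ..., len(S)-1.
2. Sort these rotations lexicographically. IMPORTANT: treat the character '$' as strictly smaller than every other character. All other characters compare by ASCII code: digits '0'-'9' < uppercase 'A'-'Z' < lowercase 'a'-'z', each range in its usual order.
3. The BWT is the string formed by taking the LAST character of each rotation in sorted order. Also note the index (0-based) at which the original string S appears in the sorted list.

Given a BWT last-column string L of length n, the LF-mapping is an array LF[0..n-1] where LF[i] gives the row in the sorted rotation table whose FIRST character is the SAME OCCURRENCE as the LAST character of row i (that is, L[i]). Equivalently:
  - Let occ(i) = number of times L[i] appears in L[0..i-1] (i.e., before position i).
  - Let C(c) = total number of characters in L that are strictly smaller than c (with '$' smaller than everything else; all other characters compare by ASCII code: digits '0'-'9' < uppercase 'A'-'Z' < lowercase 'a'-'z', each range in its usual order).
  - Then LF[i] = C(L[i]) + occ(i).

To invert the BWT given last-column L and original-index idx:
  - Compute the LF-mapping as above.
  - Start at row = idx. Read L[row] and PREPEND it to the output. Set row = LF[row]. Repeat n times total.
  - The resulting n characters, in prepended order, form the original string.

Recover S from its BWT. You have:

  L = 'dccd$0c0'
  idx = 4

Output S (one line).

Answer: c0dc0cd$

Derivation:
LF mapping: 6 3 4 7 0 1 5 2
Walk LF starting at row 4, prepending L[row]:
  step 1: row=4, L[4]='$', prepend. Next row=LF[4]=0
  step 2: row=0, L[0]='d', prepend. Next row=LF[0]=6
  step 3: row=6, L[6]='c', prepend. Next row=LF[6]=5
  step 4: row=5, L[5]='0', prepend. Next row=LF[5]=1
  step 5: row=1, L[1]='c', prepend. Next row=LF[1]=3
  step 6: row=3, L[3]='d', prepend. Next row=LF[3]=7
  step 7: row=7, L[7]='0', prepend. Next row=LF[7]=2
  step 8: row=2, L[2]='c', prepend. Next row=LF[2]=4
Reversed output: c0dc0cd$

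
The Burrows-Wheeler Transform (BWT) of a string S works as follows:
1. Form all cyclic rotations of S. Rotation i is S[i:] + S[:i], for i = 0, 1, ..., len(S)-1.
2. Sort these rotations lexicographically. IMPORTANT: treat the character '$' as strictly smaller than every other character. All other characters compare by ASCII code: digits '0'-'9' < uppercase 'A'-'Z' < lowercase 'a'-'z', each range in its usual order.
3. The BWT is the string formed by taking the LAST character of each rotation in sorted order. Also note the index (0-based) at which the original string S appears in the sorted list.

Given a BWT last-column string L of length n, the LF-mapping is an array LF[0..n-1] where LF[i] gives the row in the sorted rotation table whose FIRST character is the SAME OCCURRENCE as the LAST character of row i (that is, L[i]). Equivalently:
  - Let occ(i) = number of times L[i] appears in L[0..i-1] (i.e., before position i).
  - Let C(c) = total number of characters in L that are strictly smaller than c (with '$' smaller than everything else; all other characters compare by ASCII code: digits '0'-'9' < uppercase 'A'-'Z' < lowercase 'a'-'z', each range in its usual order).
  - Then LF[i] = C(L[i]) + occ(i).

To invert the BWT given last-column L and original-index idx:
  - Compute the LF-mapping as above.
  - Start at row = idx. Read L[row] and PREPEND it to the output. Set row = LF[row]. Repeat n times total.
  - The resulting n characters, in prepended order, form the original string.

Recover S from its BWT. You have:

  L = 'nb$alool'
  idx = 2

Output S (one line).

LF mapping: 5 2 0 1 3 6 7 4
Walk LF starting at row 2, prepending L[row]:
  step 1: row=2, L[2]='$', prepend. Next row=LF[2]=0
  step 2: row=0, L[0]='n', prepend. Next row=LF[0]=5
  step 3: row=5, L[5]='o', prepend. Next row=LF[5]=6
  step 4: row=6, L[6]='o', prepend. Next row=LF[6]=7
  step 5: row=7, L[7]='l', prepend. Next row=LF[7]=4
  step 6: row=4, L[4]='l', prepend. Next row=LF[4]=3
  step 7: row=3, L[3]='a', prepend. Next row=LF[3]=1
  step 8: row=1, L[1]='b', prepend. Next row=LF[1]=2
Reversed output: balloon$

Answer: balloon$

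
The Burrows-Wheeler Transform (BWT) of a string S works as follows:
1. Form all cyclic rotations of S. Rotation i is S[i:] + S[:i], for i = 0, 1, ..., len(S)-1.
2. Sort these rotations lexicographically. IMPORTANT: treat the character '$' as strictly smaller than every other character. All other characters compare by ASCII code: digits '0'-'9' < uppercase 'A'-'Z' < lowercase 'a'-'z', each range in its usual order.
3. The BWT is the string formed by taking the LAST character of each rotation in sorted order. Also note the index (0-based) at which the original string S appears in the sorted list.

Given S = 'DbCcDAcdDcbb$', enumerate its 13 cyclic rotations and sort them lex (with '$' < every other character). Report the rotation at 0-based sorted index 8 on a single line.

Answer: bb$DbCcDAcdDc

Derivation:
All 13 rotations (rotation i = S[i:]+S[:i]):
  rot[0] = DbCcDAcdDcbb$
  rot[1] = bCcDAcdDcbb$D
  rot[2] = CcDAcdDcbb$Db
  rot[3] = cDAcdDcbb$DbC
  rot[4] = DAcdDcbb$DbCc
  rot[5] = AcdDcbb$DbCcD
  rot[6] = cdDcbb$DbCcDA
  rot[7] = dDcbb$DbCcDAc
  rot[8] = Dcbb$DbCcDAcd
  rot[9] = cbb$DbCcDAcdD
  rot[10] = bb$DbCcDAcdDc
  rot[11] = b$DbCcDAcdDcb
  rot[12] = $DbCcDAcdDcbb
Sorted (with $ < everything):
  sorted[0] = $DbCcDAcdDcbb
  sorted[1] = AcdDcbb$DbCcD
  sorted[2] = CcDAcdDcbb$Db
  sorted[3] = DAcdDcbb$DbCc
  sorted[4] = DbCcDAcdDcbb$
  sorted[5] = Dcbb$DbCcDAcd
  sorted[6] = b$DbCcDAcdDcb
  sorted[7] = bCcDAcdDcbb$D
  sorted[8] = bb$DbCcDAcdDc
  sorted[9] = cDAcdDcbb$DbC
  sorted[10] = cbb$DbCcDAcdD
  sorted[11] = cdDcbb$DbCcDA
  sorted[12] = dDcbb$DbCcDAc
sorted[8] = bb$DbCcDAcdDc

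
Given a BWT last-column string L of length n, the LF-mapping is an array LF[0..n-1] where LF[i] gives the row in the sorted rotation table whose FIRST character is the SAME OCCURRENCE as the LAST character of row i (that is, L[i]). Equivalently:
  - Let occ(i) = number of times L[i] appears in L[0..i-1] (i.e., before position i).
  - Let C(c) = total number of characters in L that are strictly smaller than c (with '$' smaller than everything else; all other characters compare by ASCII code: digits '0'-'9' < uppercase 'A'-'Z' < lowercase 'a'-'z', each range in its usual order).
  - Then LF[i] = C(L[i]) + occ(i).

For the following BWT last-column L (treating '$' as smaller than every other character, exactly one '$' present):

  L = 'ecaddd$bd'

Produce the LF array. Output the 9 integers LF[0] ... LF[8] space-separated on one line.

Char counts: '$':1, 'a':1, 'b':1, 'c':1, 'd':4, 'e':1
C (first-col start): C('$')=0, C('a')=1, C('b')=2, C('c')=3, C('d')=4, C('e')=8
L[0]='e': occ=0, LF[0]=C('e')+0=8+0=8
L[1]='c': occ=0, LF[1]=C('c')+0=3+0=3
L[2]='a': occ=0, LF[2]=C('a')+0=1+0=1
L[3]='d': occ=0, LF[3]=C('d')+0=4+0=4
L[4]='d': occ=1, LF[4]=C('d')+1=4+1=5
L[5]='d': occ=2, LF[5]=C('d')+2=4+2=6
L[6]='$': occ=0, LF[6]=C('$')+0=0+0=0
L[7]='b': occ=0, LF[7]=C('b')+0=2+0=2
L[8]='d': occ=3, LF[8]=C('d')+3=4+3=7

Answer: 8 3 1 4 5 6 0 2 7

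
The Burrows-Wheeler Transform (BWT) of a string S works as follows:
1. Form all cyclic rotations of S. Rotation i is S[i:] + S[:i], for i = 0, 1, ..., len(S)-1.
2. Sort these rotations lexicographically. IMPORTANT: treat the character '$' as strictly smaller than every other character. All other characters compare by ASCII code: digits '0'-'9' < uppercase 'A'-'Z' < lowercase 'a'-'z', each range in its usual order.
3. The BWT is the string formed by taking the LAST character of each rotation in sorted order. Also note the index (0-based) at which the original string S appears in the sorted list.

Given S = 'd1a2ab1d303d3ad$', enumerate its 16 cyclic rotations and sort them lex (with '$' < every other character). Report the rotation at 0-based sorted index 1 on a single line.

Answer: 03d3ad$d1a2ab1d3

Derivation:
All 16 rotations (rotation i = S[i:]+S[:i]):
  rot[0] = d1a2ab1d303d3ad$
  rot[1] = 1a2ab1d303d3ad$d
  rot[2] = a2ab1d303d3ad$d1
  rot[3] = 2ab1d303d3ad$d1a
  rot[4] = ab1d303d3ad$d1a2
  rot[5] = b1d303d3ad$d1a2a
  rot[6] = 1d303d3ad$d1a2ab
  rot[7] = d303d3ad$d1a2ab1
  rot[8] = 303d3ad$d1a2ab1d
  rot[9] = 03d3ad$d1a2ab1d3
  rot[10] = 3d3ad$d1a2ab1d30
  rot[11] = d3ad$d1a2ab1d303
  rot[12] = 3ad$d1a2ab1d303d
  rot[13] = ad$d1a2ab1d303d3
  rot[14] = d$d1a2ab1d303d3a
  rot[15] = $d1a2ab1d303d3ad
Sorted (with $ < everything):
  sorted[0] = $d1a2ab1d303d3ad
  sorted[1] = 03d3ad$d1a2ab1d3
  sorted[2] = 1a2ab1d303d3ad$d
  sorted[3] = 1d303d3ad$d1a2ab
  sorted[4] = 2ab1d303d3ad$d1a
  sorted[5] = 303d3ad$d1a2ab1d
  sorted[6] = 3ad$d1a2ab1d303d
  sorted[7] = 3d3ad$d1a2ab1d30
  sorted[8] = a2ab1d303d3ad$d1
  sorted[9] = ab1d303d3ad$d1a2
  sorted[10] = ad$d1a2ab1d303d3
  sorted[11] = b1d303d3ad$d1a2a
  sorted[12] = d$d1a2ab1d303d3a
  sorted[13] = d1a2ab1d303d3ad$
  sorted[14] = d303d3ad$d1a2ab1
  sorted[15] = d3ad$d1a2ab1d303
sorted[1] = 03d3ad$d1a2ab1d3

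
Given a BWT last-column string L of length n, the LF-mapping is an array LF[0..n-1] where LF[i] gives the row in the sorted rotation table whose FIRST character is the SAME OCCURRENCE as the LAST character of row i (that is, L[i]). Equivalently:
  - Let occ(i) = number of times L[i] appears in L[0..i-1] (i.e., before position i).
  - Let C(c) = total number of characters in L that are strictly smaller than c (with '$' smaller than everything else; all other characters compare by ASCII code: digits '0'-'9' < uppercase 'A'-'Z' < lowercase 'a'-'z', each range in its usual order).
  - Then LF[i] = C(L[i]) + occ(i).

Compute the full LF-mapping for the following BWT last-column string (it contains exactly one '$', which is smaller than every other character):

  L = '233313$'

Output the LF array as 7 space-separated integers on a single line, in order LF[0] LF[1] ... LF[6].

Char counts: '$':1, '1':1, '2':1, '3':4
C (first-col start): C('$')=0, C('1')=1, C('2')=2, C('3')=3
L[0]='2': occ=0, LF[0]=C('2')+0=2+0=2
L[1]='3': occ=0, LF[1]=C('3')+0=3+0=3
L[2]='3': occ=1, LF[2]=C('3')+1=3+1=4
L[3]='3': occ=2, LF[3]=C('3')+2=3+2=5
L[4]='1': occ=0, LF[4]=C('1')+0=1+0=1
L[5]='3': occ=3, LF[5]=C('3')+3=3+3=6
L[6]='$': occ=0, LF[6]=C('$')+0=0+0=0

Answer: 2 3 4 5 1 6 0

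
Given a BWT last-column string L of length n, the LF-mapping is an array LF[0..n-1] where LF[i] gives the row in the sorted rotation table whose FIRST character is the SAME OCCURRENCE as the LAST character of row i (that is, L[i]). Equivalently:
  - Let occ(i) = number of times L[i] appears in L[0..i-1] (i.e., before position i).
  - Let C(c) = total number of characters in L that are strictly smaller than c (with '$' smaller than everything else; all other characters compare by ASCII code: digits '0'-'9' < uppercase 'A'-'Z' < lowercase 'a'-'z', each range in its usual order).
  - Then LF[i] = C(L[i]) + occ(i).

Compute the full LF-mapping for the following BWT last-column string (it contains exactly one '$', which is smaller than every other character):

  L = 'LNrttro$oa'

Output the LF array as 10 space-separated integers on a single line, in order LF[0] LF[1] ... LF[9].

Answer: 1 2 6 8 9 7 4 0 5 3

Derivation:
Char counts: '$':1, 'L':1, 'N':1, 'a':1, 'o':2, 'r':2, 't':2
C (first-col start): C('$')=0, C('L')=1, C('N')=2, C('a')=3, C('o')=4, C('r')=6, C('t')=8
L[0]='L': occ=0, LF[0]=C('L')+0=1+0=1
L[1]='N': occ=0, LF[1]=C('N')+0=2+0=2
L[2]='r': occ=0, LF[2]=C('r')+0=6+0=6
L[3]='t': occ=0, LF[3]=C('t')+0=8+0=8
L[4]='t': occ=1, LF[4]=C('t')+1=8+1=9
L[5]='r': occ=1, LF[5]=C('r')+1=6+1=7
L[6]='o': occ=0, LF[6]=C('o')+0=4+0=4
L[7]='$': occ=0, LF[7]=C('$')+0=0+0=0
L[8]='o': occ=1, LF[8]=C('o')+1=4+1=5
L[9]='a': occ=0, LF[9]=C('a')+0=3+0=3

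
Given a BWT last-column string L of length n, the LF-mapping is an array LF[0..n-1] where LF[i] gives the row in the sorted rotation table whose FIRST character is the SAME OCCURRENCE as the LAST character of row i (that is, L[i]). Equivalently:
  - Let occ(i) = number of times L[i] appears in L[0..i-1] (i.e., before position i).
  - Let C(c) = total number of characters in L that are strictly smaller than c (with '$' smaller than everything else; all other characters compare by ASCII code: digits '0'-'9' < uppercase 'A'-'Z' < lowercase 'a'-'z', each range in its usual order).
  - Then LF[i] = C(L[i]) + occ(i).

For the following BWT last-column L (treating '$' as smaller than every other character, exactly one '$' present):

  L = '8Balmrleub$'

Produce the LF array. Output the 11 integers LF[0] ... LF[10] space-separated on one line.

Char counts: '$':1, '8':1, 'B':1, 'a':1, 'b':1, 'e':1, 'l':2, 'm':1, 'r':1, 'u':1
C (first-col start): C('$')=0, C('8')=1, C('B')=2, C('a')=3, C('b')=4, C('e')=5, C('l')=6, C('m')=8, C('r')=9, C('u')=10
L[0]='8': occ=0, LF[0]=C('8')+0=1+0=1
L[1]='B': occ=0, LF[1]=C('B')+0=2+0=2
L[2]='a': occ=0, LF[2]=C('a')+0=3+0=3
L[3]='l': occ=0, LF[3]=C('l')+0=6+0=6
L[4]='m': occ=0, LF[4]=C('m')+0=8+0=8
L[5]='r': occ=0, LF[5]=C('r')+0=9+0=9
L[6]='l': occ=1, LF[6]=C('l')+1=6+1=7
L[7]='e': occ=0, LF[7]=C('e')+0=5+0=5
L[8]='u': occ=0, LF[8]=C('u')+0=10+0=10
L[9]='b': occ=0, LF[9]=C('b')+0=4+0=4
L[10]='$': occ=0, LF[10]=C('$')+0=0+0=0

Answer: 1 2 3 6 8 9 7 5 10 4 0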